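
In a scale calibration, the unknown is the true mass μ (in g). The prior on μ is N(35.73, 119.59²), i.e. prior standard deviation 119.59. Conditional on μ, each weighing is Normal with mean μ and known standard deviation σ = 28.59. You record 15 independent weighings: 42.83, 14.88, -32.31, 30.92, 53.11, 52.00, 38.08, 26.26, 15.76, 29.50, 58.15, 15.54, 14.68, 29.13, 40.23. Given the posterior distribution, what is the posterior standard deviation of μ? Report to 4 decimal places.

For Normal data with known variance σ², a Normal(μ₀, σ₀²) prior on μ is conjugate. Posterior precision = 1/σ₀² + n/σ²; posterior mean is the precision-weighted average of μ₀ and x̄.
σ₀² = 119.59² = 14301.7681, σ² = 28.59² = 817.3881; σ² + n·σ₀² = 817.3881 + 15·14301.7681 = 215343.9096.
Posterior precision = 1/σ₀² + n/σ² = 1/14301.7681 + 15/817.3881 = (σ² + n·σ₀²)/(σ₀²σ²) = 215343.9096/(14301.7681·817.3881); posterior variance σₙ² = σ₀²σ²/(σ² + n·σ₀²) = 14301.7681·817.3881/215343.9096 = 54.285701.
Posterior SD = √σₙ² = √(14301.7681·817.3881/215343.9096) = 7.3679.

7.3679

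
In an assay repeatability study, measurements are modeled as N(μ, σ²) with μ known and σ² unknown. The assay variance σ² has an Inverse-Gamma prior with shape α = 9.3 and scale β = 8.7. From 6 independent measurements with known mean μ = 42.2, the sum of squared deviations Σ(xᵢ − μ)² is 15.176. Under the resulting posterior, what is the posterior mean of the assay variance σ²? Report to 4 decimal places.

With known mean μ and an Inverse-Gamma(α, β) prior on σ², the Normal likelihood is conjugate: posterior is Inv-Gamma(α + n/2, β + Σ(xᵢ−μ)²/2).
Posterior: Inv-Gamma(9.3 + 6/2, 8.7 + 15.176/2) = Inv-Gamma(12.30, 16.2880).
E[σ²|data] = β/(α−1) = 16.2880/11.30 = 1.4414.

1.4414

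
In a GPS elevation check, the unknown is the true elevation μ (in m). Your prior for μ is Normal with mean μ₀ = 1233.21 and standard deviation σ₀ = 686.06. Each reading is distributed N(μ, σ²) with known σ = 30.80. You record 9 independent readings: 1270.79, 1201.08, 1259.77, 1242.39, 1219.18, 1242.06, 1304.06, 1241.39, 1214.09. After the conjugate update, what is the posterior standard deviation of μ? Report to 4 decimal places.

For Normal data with known variance σ², a Normal(μ₀, σ₀²) prior on μ is conjugate. Posterior precision = 1/σ₀² + n/σ²; posterior mean is the precision-weighted average of μ₀ and x̄.
σ₀² = 686.06² = 470678.3236, σ² = 30.80² = 948.64; σ² + n·σ₀² = 948.64 + 9·470678.3236 = 4237053.5524.
Posterior precision = 1/σ₀² + n/σ² = 1/470678.3236 + 9/948.64 = (σ² + n·σ₀²)/(σ₀²σ²) = 4237053.5524/(470678.3236·948.64); posterior variance σₙ² = σ₀²σ²/(σ² + n·σ₀²) = 470678.3236·948.64/4237053.5524 = 105.380845.
Posterior SD = √σₙ² = √(470678.3236·948.64/4237053.5524) = 10.2655.

10.2655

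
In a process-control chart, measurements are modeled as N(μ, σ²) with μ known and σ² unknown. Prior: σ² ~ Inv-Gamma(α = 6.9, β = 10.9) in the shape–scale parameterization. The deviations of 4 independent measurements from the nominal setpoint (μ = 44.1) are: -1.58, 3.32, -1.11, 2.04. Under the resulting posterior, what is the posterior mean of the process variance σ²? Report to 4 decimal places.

With known mean μ and an Inverse-Gamma(α, β) prior on σ², the Normal likelihood is conjugate: posterior is Inv-Gamma(α + n/2, β + Σ(xᵢ−μ)²/2).
Σ(xᵢ−μ)² = (-1.58)² + (3.32)² + (-1.11)² + (2.04)² = 18.9125.
Posterior: Inv-Gamma(6.9 + 4/2, 10.9 + 18.9125/2) = Inv-Gamma(8.90, 20.35625).
E[σ²|data] = β/(α−1) = 20.35625/7.90 = 2.5767.

2.5767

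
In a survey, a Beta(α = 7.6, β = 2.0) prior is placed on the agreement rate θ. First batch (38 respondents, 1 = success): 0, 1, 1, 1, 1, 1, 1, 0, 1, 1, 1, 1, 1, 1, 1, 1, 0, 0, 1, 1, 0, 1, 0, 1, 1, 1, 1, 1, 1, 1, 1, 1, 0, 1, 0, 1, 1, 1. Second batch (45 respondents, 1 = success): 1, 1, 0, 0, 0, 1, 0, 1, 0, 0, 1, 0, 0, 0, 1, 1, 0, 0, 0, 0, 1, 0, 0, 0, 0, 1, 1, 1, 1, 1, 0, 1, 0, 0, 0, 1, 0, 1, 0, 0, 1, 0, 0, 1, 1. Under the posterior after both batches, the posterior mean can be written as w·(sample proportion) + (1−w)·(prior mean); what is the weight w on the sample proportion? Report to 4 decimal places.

The Beta prior is conjugate to a Binomial/Bernoulli likelihood; the update adds successes to α and failures to β.
Total number of respondents: n = 38 + 45 = 83.
Posterior mean = (α₀+k)/(α₀+β₀+n) = [n/(α₀+β₀+n)]·(k/n) + [(α₀+β₀)/(α₀+β₀+n)]·α₀/(α₀+β₀), so only n and the prior enter the weight.
The weight on the data is w = n/(α₀+β₀+n) = 83/(7.6+2.0+83) = 83/92.6 = 0.8963.

0.8963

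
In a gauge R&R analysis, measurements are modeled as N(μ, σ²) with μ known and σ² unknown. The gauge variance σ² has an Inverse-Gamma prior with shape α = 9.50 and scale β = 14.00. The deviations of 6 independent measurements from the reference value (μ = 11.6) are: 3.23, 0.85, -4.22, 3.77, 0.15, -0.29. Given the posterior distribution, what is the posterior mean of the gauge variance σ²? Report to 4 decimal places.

With known mean μ and an Inverse-Gamma(α, β) prior on σ², the Normal likelihood is conjugate: posterior is Inv-Gamma(α + n/2, β + Σ(xᵢ−μ)²/2).
Σ(xᵢ−μ)² = (3.23)² + (0.85)² + (-4.22)² + (3.77)² + (0.15)² + (-0.29)² = 43.2833.
Posterior: Inv-Gamma(9.50 + 6/2, 14.00 + 43.2833/2) = Inv-Gamma(12.50, 35.64165).
E[σ²|data] = β/(α−1) = 35.64165/11.50 = 3.0993.

3.0993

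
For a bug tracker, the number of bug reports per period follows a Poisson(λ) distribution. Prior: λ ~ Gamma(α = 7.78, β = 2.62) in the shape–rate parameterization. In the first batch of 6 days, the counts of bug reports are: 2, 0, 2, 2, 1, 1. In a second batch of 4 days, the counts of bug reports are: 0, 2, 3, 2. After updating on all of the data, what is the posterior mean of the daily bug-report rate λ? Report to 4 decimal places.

1.8051

With a Gamma(shape α, rate β) prior, the Poisson likelihood is conjugate: the posterior is Gamma(α + ΣXᵢ, β + n).
Batch 1: sum of counts S = 8 over n = 6 days.
After batch 1: Gamma(α+S, β+n) = Gamma(7.78+8, 2.62+6) = Gamma(15.78, 8.62).
Batch 2: sum of counts S = 7 over n = 4 days.
After batch 2: Gamma(α+S, β+n) = Gamma(15.78+7, 8.62+4) = Gamma(22.78, 12.62).
Posterior mean = α/β = 22.78/12.62 = 1.8051.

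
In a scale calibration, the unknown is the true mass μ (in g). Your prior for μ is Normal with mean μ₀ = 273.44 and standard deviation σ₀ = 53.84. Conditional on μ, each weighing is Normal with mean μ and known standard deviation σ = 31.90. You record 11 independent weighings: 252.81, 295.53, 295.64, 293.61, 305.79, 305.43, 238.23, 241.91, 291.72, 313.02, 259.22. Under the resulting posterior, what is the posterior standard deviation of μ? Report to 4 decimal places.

9.4683

For Normal data with known variance σ², a Normal(μ₀, σ₀²) prior on μ is conjugate. Posterior precision = 1/σ₀² + n/σ²; posterior mean is the precision-weighted average of μ₀ and x̄.
σ₀² = 53.84² = 2898.7456, σ² = 31.90² = 1017.61; σ² + n·σ₀² = 1017.61 + 11·2898.7456 = 32903.8116.
Posterior precision = 1/σ₀² + n/σ² = 1/2898.7456 + 11/1017.61 = (σ² + n·σ₀²)/(σ₀²σ²) = 32903.8116/(2898.7456·1017.61); posterior variance σₙ² = σ₀²σ²/(σ² + n·σ₀²) = 2898.7456·1017.61/32903.8116 = 89.648961.
Posterior SD = √σₙ² = √(2898.7456·1017.61/32903.8116) = 9.4683.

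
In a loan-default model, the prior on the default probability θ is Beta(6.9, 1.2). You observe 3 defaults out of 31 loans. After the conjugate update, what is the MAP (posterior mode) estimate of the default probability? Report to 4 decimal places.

The Beta prior is conjugate to a Binomial/Bernoulli likelihood; the update adds successes to α and failures to β.
Posterior: Beta(α+k, β+n−k) = Beta(6.9+3, 1.2+28) = Beta(9.9, 29.2).
Mode of Beta(a,b) for a,b>1 is (a−1)/(a+b−2) = 8.9/37.1 = 0.2399.

0.2399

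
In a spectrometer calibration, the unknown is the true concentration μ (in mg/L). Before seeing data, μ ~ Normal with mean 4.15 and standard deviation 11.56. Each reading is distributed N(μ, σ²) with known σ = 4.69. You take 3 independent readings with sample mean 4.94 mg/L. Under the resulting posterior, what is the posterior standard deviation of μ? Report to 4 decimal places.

2.6364

For Normal data with known variance σ², a Normal(μ₀, σ₀²) prior on μ is conjugate. Posterior precision = 1/σ₀² + n/σ²; posterior mean is the precision-weighted average of μ₀ and x̄.
σ₀² = 11.56² = 133.6336, σ² = 4.69² = 21.9961; σ² + n·σ₀² = 21.9961 + 3·133.6336 = 422.8969.
Posterior precision = 1/σ₀² + n/σ² = 1/133.6336 + 3/21.9961 = (σ² + n·σ₀²)/(σ₀²σ²) = 422.8969/(133.6336·21.9961); posterior variance σₙ² = σ₀²σ²/(σ² + n·σ₀²) = 133.6336·21.9961/422.8969 = 6.950673.
Posterior SD = √σₙ² = √(133.6336·21.9961/422.8969) = 2.6364.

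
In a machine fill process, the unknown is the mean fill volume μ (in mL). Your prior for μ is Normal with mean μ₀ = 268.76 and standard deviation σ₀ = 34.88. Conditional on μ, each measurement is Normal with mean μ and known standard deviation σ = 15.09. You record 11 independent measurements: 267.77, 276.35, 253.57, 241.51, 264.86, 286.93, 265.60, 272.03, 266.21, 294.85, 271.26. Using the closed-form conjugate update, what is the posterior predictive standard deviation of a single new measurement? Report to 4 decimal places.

For Normal data with known variance σ², a Normal(μ₀, σ₀²) prior on μ is conjugate. Posterior precision = 1/σ₀² + n/σ²; posterior mean is the precision-weighted average of μ₀ and x̄.
σ₀² = 34.88² = 1216.6144, σ² = 15.09² = 227.7081; σ² + n·σ₀² = 227.7081 + 11·1216.6144 = 13610.4665.
Posterior precision = 1/σ₀² + n/σ² = 1/1216.6144 + 11/227.7081 = (σ² + n·σ₀²)/(σ₀²σ²) = 13610.4665/(1216.6144·227.7081); posterior variance σₙ² = σ₀²σ²/(σ² + n·σ₀²) = 1216.6144·227.7081/13610.4665 = 20.354405.
Predictive variance for one new observation = σₙ² + σ² = 1216.6144·227.7081/13610.4665 + 227.7081 = σ²·(σ₀² + 13610.4665)/13610.4665 = 227.7081·14827.0809/13610.4665 = 248.062505; SD = √(227.7081·14827.0809/13610.4665) = 15.7500.

15.7500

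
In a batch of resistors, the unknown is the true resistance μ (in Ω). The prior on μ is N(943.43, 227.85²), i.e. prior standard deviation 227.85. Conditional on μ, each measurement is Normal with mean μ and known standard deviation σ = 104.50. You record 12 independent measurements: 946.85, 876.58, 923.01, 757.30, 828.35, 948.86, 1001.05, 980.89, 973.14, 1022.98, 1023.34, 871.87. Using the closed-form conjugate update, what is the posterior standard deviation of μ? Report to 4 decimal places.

For Normal data with known variance σ², a Normal(μ₀, σ₀²) prior on μ is conjugate. Posterior precision = 1/σ₀² + n/σ²; posterior mean is the precision-weighted average of μ₀ and x̄.
σ₀² = 227.85² = 51915.6225, σ² = 104.50² = 10920.25; σ² + n·σ₀² = 10920.25 + 12·51915.6225 = 633907.72.
Posterior precision = 1/σ₀² + n/σ² = 1/51915.6225 + 12/10920.25 = (σ² + n·σ₀²)/(σ₀²σ²) = 633907.72/(51915.6225·10920.25); posterior variance σₙ² = σ₀²σ²/(σ² + n·σ₀²) = 51915.6225·10920.25/633907.72 = 894.344017.
Posterior SD = √σₙ² = √(51915.6225·10920.25/633907.72) = 29.9056.

29.9056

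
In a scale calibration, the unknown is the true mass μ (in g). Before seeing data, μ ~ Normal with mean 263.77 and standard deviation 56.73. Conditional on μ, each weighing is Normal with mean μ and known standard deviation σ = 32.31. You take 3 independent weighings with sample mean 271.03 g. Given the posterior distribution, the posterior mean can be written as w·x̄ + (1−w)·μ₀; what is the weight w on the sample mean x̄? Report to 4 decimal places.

0.9024

For Normal data with known variance σ², a Normal(μ₀, σ₀²) prior on μ is conjugate. Posterior precision = 1/σ₀² + n/σ²; posterior mean is the precision-weighted average of μ₀ and x̄.
σ₀² = 56.73² = 3218.2929, σ² = 32.31² = 1043.9361. Prior precision 1/σ₀² = 1/3218.2929; data precision n/σ² = 3/1043.9361.
w = (n/σ²)/(1/σ₀² + n/σ²) = n·σ₀²/(σ² + n·σ₀²) = 3·3218.2929/(1043.9361 + 3·3218.2929) = 9654.8787/10698.8148 = 0.9024.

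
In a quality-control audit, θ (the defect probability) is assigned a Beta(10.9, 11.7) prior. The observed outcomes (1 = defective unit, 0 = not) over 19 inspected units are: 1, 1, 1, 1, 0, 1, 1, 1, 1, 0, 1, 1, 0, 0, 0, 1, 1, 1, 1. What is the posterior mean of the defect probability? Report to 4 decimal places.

The Beta prior is conjugate to a Binomial/Bernoulli likelihood; the update adds successes to α and failures to β.
Posterior: Beta(α+k, β+n−k) = Beta(10.9+14, 11.7+5) = Beta(24.9, 16.7).
Posterior mean = α/(α+β) = 24.9/41.6 = 0.5986.

0.5986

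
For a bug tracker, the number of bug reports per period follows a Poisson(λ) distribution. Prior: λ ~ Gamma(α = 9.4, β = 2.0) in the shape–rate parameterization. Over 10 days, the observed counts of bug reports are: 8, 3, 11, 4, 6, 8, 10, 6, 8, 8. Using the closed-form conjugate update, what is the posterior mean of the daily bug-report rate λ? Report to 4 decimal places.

With a Gamma(shape α, rate β) prior, the Poisson likelihood is conjugate: the posterior is Gamma(α + ΣXᵢ, β + n).
Sum of counts S = 72 over n = 10 days.
Posterior: Gamma(α+S, β+n) = Gamma(9.4+72, 2.0+10) = Gamma(81.4, 12.0).
Posterior mean = α/β = 81.4/12.0 = 6.7833.

6.7833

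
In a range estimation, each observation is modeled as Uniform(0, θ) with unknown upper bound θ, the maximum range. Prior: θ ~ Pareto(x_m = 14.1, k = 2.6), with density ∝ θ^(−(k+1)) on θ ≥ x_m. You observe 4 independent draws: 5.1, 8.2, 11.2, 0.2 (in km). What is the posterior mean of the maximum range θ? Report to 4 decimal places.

16.6179

A Pareto(scale x_m, shape k) prior on the upper bound θ of Uniform(0, θ) is conjugate: posterior is Pareto(max(x_m, max xᵢ), k + n).
Sample maximum = 11.2; prior scale x_m = 14.1 → posterior scale = max = 14.1.
Posterior shape = 2.6 + 4 = 6.6.
E[θ|data] = k·x_m/(k−1) = 6.6·14.1/5.6 = 16.6179.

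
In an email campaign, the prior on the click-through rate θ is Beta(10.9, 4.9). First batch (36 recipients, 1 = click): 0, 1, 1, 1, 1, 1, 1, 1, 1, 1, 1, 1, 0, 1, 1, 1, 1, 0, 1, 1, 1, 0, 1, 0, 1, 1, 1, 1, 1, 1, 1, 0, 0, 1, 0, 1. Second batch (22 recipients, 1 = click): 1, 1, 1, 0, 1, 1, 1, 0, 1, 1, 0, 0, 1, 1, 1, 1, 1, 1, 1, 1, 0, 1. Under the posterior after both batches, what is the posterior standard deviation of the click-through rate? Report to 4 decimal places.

The Beta prior is conjugate to a Binomial/Bernoulli likelihood; the update adds successes to α and failures to β.
After batch 1: Beta(10.9+28, 4.9+8) = Beta(38.9, 12.9).
After batch 2: Beta(38.9+17, 12.9+5) = Beta(55.9, 17.9).
Var = αβ/((α+β)²(α+β+1)) = 55.9·17.9/(73.8²·74.8) = 0.00245613; SD = √0.00245613 = 0.0496.

0.0496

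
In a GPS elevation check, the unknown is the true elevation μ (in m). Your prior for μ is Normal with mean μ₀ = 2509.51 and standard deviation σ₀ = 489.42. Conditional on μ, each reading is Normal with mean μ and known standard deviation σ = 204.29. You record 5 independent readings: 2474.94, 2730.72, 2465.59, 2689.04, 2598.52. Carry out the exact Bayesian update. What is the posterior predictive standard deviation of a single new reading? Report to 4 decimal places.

223.1596

For Normal data with known variance σ², a Normal(μ₀, σ₀²) prior on μ is conjugate. Posterior precision = 1/σ₀² + n/σ²; posterior mean is the precision-weighted average of μ₀ and x̄.
σ₀² = 489.42² = 239531.9364, σ² = 204.29² = 41734.4041; σ² + n·σ₀² = 41734.4041 + 5·239531.9364 = 1239394.0861.
Posterior precision = 1/σ₀² + n/σ² = 1/239531.9364 + 5/41734.4041 = (σ² + n·σ₀²)/(σ₀²σ²) = 1239394.0861/(239531.9364·41734.4041); posterior variance σₙ² = σ₀²σ²/(σ² + n·σ₀²) = 239531.9364·41734.4041/1239394.0861 = 8065.814369.
Predictive variance for one new observation = σₙ² + σ² = 239531.9364·41734.4041/1239394.0861 + 41734.4041 = σ²·(σ₀² + 1239394.0861)/1239394.0861 = 41734.4041·1478926.0225/1239394.0861 = 49800.218469; SD = √(41734.4041·1478926.0225/1239394.0861) = 223.1596.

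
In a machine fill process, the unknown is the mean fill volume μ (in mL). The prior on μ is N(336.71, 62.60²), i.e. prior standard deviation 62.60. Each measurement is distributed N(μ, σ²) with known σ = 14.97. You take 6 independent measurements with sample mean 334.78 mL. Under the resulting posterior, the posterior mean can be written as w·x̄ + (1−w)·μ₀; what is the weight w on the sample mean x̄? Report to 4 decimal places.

For Normal data with known variance σ², a Normal(μ₀, σ₀²) prior on μ is conjugate. Posterior precision = 1/σ₀² + n/σ²; posterior mean is the precision-weighted average of μ₀ and x̄.
σ₀² = 62.60² = 3918.76, σ² = 14.97² = 224.1009. Prior precision 1/σ₀² = 1/3918.76; data precision n/σ² = 6/224.1009.
w = (n/σ²)/(1/σ₀² + n/σ²) = n·σ₀²/(σ² + n·σ₀²) = 6·3918.76/(224.1009 + 6·3918.76) = 23512.56/23736.6609 = 0.9906.

0.9906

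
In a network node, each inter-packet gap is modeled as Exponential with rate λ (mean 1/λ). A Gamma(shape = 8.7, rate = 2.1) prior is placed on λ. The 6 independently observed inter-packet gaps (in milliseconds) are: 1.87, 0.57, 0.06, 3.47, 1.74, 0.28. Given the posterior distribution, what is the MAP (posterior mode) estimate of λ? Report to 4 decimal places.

With a Gamma(shape α, rate β) prior on the exponential rate λ, the posterior after n observations with total T = Σxᵢ is Gamma(α+n, β+T).
Sum of observations T = 7.99 milliseconds; n = 6.
Posterior: Gamma(8.7+6, 2.1+7.99) = Gamma(14.7, 10.09).
Mode = (α−1)/β = 1.3578.

1.3578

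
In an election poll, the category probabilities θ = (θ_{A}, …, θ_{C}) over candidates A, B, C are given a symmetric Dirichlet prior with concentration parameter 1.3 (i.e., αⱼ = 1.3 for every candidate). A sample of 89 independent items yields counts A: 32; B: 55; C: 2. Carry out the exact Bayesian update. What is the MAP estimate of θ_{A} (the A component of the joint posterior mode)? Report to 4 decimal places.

The Dirichlet prior is conjugate to the Multinomial likelihood: each posterior αⱼ = prior αⱼ + observed count nⱼ.
Posterior concentration: (33.3, 56.3, 3.3), total = 92.9.
Joint mode component: (α_{A}−1)/(Σα−K) = 32.3/89.9 = 0.3593.

0.3593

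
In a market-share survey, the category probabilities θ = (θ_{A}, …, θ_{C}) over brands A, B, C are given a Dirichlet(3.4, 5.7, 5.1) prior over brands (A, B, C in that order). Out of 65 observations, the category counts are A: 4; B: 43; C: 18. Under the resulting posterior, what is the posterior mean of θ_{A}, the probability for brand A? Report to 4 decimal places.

0.0934

The Dirichlet prior is conjugate to the Multinomial likelihood: each posterior αⱼ = prior αⱼ + observed count nⱼ.
Posterior concentration: (7.4, 48.7, 23.1), total = 79.2.
E[θ_{A}|data] = α_{A}/Σα = 7.4/79.2 = 0.0934.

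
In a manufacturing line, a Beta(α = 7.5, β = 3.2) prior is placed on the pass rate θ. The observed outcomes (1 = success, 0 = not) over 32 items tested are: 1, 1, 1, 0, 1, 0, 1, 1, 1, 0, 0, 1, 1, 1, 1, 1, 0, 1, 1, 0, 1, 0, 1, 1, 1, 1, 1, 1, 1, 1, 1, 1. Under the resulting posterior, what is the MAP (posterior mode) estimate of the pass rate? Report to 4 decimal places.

0.7740

The Beta prior is conjugate to a Binomial/Bernoulli likelihood; the update adds successes to α and failures to β.
Posterior: Beta(α+k, β+n−k) = Beta(7.5+25, 3.2+7) = Beta(32.5, 10.2).
Mode of Beta(a,b) for a,b>1 is (a−1)/(a+b−2) = 31.5/40.7 = 0.7740.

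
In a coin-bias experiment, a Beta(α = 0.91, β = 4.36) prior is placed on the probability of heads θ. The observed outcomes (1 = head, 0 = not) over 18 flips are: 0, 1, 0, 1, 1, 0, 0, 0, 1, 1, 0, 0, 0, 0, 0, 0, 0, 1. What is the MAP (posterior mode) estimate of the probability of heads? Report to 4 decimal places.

0.2779

The Beta prior is conjugate to a Binomial/Bernoulli likelihood; the update adds successes to α and failures to β.
Posterior: Beta(α+k, β+n−k) = Beta(0.91+6, 4.36+12) = Beta(6.91, 16.36).
Mode of Beta(a,b) for a,b>1 is (a−1)/(a+b−2) = 5.91/21.27 = 0.2779.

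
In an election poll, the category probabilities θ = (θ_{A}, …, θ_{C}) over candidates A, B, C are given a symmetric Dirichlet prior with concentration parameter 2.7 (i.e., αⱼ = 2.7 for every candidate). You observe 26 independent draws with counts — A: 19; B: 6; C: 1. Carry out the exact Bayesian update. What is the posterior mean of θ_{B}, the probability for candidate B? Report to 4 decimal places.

0.2551

The Dirichlet prior is conjugate to the Multinomial likelihood: each posterior αⱼ = prior αⱼ + observed count nⱼ.
Posterior concentration: (21.7, 8.7, 3.7), total = 34.1.
E[θ_{B}|data] = α_{B}/Σα = 8.7/34.1 = 0.2551.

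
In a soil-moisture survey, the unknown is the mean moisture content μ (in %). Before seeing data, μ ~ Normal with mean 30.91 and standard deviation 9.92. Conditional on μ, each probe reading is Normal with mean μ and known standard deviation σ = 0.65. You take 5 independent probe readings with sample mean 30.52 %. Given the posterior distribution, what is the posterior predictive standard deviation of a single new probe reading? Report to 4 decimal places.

For Normal data with known variance σ², a Normal(μ₀, σ₀²) prior on μ is conjugate. Posterior precision = 1/σ₀² + n/σ²; posterior mean is the precision-weighted average of μ₀ and x̄.
σ₀² = 9.92² = 98.4064, σ² = 0.65² = 0.4225; σ² + n·σ₀² = 0.4225 + 5·98.4064 = 492.4545.
Posterior precision = 1/σ₀² + n/σ² = 1/98.4064 + 5/0.4225 = (σ² + n·σ₀²)/(σ₀²σ²) = 492.4545/(98.4064·0.4225); posterior variance σₙ² = σ₀²σ²/(σ² + n·σ₀²) = 98.4064·0.4225/492.4545 = 0.084428.
Predictive variance for one new observation = σₙ² + σ² = 98.4064·0.4225/492.4545 + 0.4225 = σ²·(σ₀² + 492.4545)/492.4545 = 0.4225·590.8609/492.4545 = 0.506928; SD = √(0.4225·590.8609/492.4545) = 0.7120.

0.7120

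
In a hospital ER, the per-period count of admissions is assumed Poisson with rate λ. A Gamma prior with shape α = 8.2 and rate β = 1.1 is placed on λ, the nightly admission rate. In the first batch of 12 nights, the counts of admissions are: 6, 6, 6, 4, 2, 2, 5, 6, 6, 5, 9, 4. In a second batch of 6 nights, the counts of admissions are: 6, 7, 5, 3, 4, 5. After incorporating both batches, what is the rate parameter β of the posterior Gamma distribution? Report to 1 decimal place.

With a Gamma(shape α, rate β) prior, the Poisson likelihood is conjugate: the posterior is Gamma(α + ΣXᵢ, β + n).
Batch 1: sum of counts S = 61 over n = 12 nights.
After batch 1: Gamma(α+S, β+n) = Gamma(8.2+61, 1.1+12) = Gamma(69.2, 13.1).
Batch 2: sum of counts S = 30 over n = 6 nights.
After batch 2: Gamma(α+S, β+n) = Gamma(69.2+30, 13.1+6) = Gamma(99.2, 19.1).
Posterior β = 19.1.

19.1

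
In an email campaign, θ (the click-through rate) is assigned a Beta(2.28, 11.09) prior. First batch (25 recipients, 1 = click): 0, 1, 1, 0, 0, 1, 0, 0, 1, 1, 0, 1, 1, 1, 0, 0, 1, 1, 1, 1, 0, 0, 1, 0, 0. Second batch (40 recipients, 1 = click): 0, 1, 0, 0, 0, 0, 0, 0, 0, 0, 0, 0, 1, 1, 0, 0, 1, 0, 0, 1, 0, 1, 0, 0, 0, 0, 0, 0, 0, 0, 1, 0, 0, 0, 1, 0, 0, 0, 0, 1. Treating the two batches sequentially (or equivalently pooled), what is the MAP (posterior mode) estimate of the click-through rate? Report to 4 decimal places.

0.3048

The Beta prior is conjugate to a Binomial/Bernoulli likelihood; the update adds successes to α and failures to β.
After batch 1: Beta(2.28+13, 11.09+12) = Beta(15.28, 23.09).
After batch 2: Beta(15.28+9, 23.09+31) = Beta(24.28, 54.09).
Mode of Beta(a,b) for a,b>1 is (a−1)/(a+b−2) = 23.28/76.37 = 0.3048.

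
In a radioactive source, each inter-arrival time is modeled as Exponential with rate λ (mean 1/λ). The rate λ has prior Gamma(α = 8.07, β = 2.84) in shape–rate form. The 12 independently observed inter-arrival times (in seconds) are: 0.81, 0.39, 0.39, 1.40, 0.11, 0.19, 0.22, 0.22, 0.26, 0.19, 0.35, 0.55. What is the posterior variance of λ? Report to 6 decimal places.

0.319961

With a Gamma(shape α, rate β) prior on the exponential rate λ, the posterior after n observations with total T = Σxᵢ is Gamma(α+n, β+T).
Sum of observations T = 5.08 seconds; n = 12.
Posterior: Gamma(8.07+12, 2.84+5.08) = Gamma(20.07, 7.92).
Var = α/β² = 0.319961.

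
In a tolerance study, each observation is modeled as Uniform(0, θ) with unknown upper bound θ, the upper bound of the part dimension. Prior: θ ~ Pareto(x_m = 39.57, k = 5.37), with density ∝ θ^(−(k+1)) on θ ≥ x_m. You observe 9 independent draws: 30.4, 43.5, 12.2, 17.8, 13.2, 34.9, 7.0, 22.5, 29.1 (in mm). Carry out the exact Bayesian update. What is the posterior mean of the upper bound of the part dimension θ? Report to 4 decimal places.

46.7536

A Pareto(scale x_m, shape k) prior on the upper bound θ of Uniform(0, θ) is conjugate: posterior is Pareto(max(x_m, max xᵢ), k + n).
Sample maximum = 43.5; prior scale x_m = 39.57 → posterior scale = max = 43.50.
Posterior shape = 5.37 + 9 = 14.37.
E[θ|data] = k·x_m/(k−1) = 14.37·43.50/13.37 = 46.7536.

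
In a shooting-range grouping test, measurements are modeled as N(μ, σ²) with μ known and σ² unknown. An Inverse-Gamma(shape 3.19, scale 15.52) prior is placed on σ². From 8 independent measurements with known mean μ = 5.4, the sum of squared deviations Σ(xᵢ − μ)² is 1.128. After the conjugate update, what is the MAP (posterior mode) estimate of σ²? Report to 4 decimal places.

With known mean μ and an Inverse-Gamma(α, β) prior on σ², the Normal likelihood is conjugate: posterior is Inv-Gamma(α + n/2, β + Σ(xᵢ−μ)²/2).
Posterior: Inv-Gamma(3.19 + 8/2, 15.52 + 1.128/2) = Inv-Gamma(7.19, 16.0840).
Mode = β/(α+1) = 16.0840/8.19 = 1.9639.

1.9639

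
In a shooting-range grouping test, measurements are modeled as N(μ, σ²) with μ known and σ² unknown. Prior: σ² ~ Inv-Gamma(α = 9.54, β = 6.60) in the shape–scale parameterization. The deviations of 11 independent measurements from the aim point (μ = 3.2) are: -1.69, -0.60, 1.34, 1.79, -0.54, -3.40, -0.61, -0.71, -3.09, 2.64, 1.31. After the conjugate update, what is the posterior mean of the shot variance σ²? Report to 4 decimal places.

1.8653

With known mean μ and an Inverse-Gamma(α, β) prior on σ², the Normal likelihood is conjugate: posterior is Inv-Gamma(α + n/2, β + Σ(xᵢ−μ)²/2).
Σ(xᵢ−μ)² = (-1.69)² + (-0.60)² + (1.34)² + (1.79)² + (-0.54)² + (-3.40)² + (-0.61)² + (-0.71)² + (-3.09)² + (2.64)² + (1.31)² = 39.1774.
Posterior: Inv-Gamma(9.54 + 11/2, 6.60 + 39.1774/2) = Inv-Gamma(15.04, 26.18870).
E[σ²|data] = β/(α−1) = 26.18870/14.04 = 1.8653.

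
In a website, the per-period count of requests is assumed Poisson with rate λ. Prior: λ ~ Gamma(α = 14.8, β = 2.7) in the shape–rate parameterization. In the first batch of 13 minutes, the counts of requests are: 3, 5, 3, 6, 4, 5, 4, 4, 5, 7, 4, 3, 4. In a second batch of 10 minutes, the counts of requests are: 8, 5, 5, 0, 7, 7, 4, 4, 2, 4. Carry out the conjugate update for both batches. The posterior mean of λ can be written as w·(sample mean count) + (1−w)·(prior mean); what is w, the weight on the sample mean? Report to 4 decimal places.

0.8949

With a Gamma(shape α, rate β) prior, the Poisson likelihood is conjugate: the posterior is Gamma(α + ΣXᵢ, β + n).
Total number of minutes: n = 13 + 10 = 23.
Posterior mean = (α₀+S)/(β₀+n) = [n/(β₀+n)]·(S/n) + [β₀/(β₀+n)]·(α₀/β₀), so only n and β₀ enter the weight.
Weight on data w = n/(β₀+n) = 23/(2.7+23) = 23/25.7 = 0.8949.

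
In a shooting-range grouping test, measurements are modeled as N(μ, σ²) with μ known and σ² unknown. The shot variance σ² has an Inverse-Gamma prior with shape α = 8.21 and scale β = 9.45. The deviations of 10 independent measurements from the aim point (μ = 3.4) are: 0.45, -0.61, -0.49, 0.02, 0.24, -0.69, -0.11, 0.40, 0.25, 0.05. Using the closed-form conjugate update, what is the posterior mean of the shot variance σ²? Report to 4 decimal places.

0.8389

With known mean μ and an Inverse-Gamma(α, β) prior on σ², the Normal likelihood is conjugate: posterior is Inv-Gamma(α + n/2, β + Σ(xᵢ−μ)²/2).
Σ(xᵢ−μ)² = (0.45)² + (-0.61)² + (-0.49)² + (0.02)² + (0.24)² + (-0.69)² + (-0.11)² + (0.40)² + (0.25)² + (0.05)² = 1.5859.
Posterior: Inv-Gamma(8.21 + 10/2, 9.45 + 1.5859/2) = Inv-Gamma(13.21, 10.24295).
E[σ²|data] = β/(α−1) = 10.24295/12.21 = 0.8389.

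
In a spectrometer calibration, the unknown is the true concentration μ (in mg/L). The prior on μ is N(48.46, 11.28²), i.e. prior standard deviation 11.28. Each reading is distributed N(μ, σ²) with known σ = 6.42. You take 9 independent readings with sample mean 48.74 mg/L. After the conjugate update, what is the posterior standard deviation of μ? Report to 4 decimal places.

2.1025

For Normal data with known variance σ², a Normal(μ₀, σ₀²) prior on μ is conjugate. Posterior precision = 1/σ₀² + n/σ²; posterior mean is the precision-weighted average of μ₀ and x̄.
σ₀² = 11.28² = 127.2384, σ² = 6.42² = 41.2164; σ² + n·σ₀² = 41.2164 + 9·127.2384 = 1186.362.
Posterior precision = 1/σ₀² + n/σ² = 1/127.2384 + 9/41.2164 = (σ² + n·σ₀²)/(σ₀²σ²) = 1186.362/(127.2384·41.2164); posterior variance σₙ² = σ₀²σ²/(σ² + n·σ₀²) = 127.2384·41.2164/1186.362 = 4.420496.
Posterior SD = √σₙ² = √(127.2384·41.2164/1186.362) = 2.1025.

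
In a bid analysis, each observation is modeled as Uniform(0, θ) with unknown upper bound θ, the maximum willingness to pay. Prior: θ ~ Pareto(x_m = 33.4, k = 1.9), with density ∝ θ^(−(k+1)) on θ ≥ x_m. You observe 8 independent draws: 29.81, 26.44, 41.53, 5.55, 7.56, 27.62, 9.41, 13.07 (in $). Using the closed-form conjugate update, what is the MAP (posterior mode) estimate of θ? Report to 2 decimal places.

41.53

A Pareto(scale x_m, shape k) prior on the upper bound θ of Uniform(0, θ) is conjugate: posterior is Pareto(max(x_m, max xᵢ), k + n).
Sample maximum = 41.53; prior scale x_m = 33.4 → posterior scale = max = 41.53.
Posterior shape = 1.9 + 8 = 9.9.
The Pareto density is decreasing on [x_m, ∞), so the mode is x_m = 41.53.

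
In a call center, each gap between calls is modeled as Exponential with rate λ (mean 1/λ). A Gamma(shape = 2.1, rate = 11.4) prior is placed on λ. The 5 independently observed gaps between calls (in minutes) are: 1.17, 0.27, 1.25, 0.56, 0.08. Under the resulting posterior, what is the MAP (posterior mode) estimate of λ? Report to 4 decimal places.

0.4141

With a Gamma(shape α, rate β) prior on the exponential rate λ, the posterior after n observations with total T = Σxᵢ is Gamma(α+n, β+T).
Sum of observations T = 3.33 minutes; n = 5.
Posterior: Gamma(2.1+5, 11.4+3.33) = Gamma(7.1, 14.73).
Mode = (α−1)/β = 0.4141.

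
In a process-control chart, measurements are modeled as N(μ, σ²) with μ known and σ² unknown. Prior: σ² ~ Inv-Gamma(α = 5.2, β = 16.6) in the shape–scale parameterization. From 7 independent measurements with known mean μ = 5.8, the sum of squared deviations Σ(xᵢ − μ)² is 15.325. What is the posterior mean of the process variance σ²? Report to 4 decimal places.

3.1510

With known mean μ and an Inverse-Gamma(α, β) prior on σ², the Normal likelihood is conjugate: posterior is Inv-Gamma(α + n/2, β + Σ(xᵢ−μ)²/2).
Posterior: Inv-Gamma(5.2 + 7/2, 16.6 + 15.325/2) = Inv-Gamma(8.70, 24.2625).
E[σ²|data] = β/(α−1) = 24.2625/7.70 = 3.1510.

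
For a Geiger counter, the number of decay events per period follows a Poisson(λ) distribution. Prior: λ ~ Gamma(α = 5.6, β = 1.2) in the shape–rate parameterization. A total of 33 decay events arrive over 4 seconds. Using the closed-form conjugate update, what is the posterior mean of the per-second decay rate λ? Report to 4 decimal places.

With a Gamma(shape α, rate β) prior, the Poisson likelihood is conjugate: the posterior is Gamma(α + ΣXᵢ, β + n).
Posterior: Gamma(α+S, β+n) = Gamma(5.6+33, 1.2+4) = Gamma(38.6, 5.2).
Posterior mean = α/β = 38.6/5.2 = 7.4231.

7.4231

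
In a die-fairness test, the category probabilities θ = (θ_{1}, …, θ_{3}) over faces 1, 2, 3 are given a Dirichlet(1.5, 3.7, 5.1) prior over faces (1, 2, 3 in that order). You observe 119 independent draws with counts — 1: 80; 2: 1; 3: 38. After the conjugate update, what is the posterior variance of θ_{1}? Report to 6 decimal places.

The Dirichlet prior is conjugate to the Multinomial likelihood: each posterior αⱼ = prior αⱼ + observed count nⱼ.
Posterior concentration: (81.5, 4.7, 43.1), total = 129.3.
Var[θ_j] = α_j(Σα−α_j)/((Σα)²(Σα+1)) = 81.5·47.8/(129.3²·130.3) = 0.001788.

0.001788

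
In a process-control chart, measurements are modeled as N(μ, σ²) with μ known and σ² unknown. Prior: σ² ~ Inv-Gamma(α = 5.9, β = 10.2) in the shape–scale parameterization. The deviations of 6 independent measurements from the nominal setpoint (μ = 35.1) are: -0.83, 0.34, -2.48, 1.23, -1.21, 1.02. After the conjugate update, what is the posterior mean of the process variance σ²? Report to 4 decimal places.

1.9856

With known mean μ and an Inverse-Gamma(α, β) prior on σ², the Normal likelihood is conjugate: posterior is Inv-Gamma(α + n/2, β + Σ(xᵢ−μ)²/2).
Σ(xᵢ−μ)² = (-0.83)² + (0.34)² + (-2.48)² + (1.23)² + (-1.21)² + (1.02)² = 10.9723.
Posterior: Inv-Gamma(5.9 + 6/2, 10.2 + 10.9723/2) = Inv-Gamma(8.90, 15.68615).
E[σ²|data] = β/(α−1) = 15.68615/7.90 = 1.9856.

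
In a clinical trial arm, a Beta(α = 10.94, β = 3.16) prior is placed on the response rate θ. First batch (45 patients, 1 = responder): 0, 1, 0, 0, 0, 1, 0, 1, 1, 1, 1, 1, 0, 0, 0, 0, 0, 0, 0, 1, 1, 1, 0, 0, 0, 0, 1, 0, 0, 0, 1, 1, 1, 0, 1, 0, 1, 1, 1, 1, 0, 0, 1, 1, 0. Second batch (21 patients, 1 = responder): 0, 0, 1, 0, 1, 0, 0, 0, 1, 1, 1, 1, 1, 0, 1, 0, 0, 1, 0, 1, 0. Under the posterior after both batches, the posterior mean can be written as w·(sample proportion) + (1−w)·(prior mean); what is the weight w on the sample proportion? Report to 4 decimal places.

The Beta prior is conjugate to a Binomial/Bernoulli likelihood; the update adds successes to α and failures to β.
Total number of patients: n = 45 + 21 = 66.
Posterior mean = (α₀+k)/(α₀+β₀+n) = [n/(α₀+β₀+n)]·(k/n) + [(α₀+β₀)/(α₀+β₀+n)]·α₀/(α₀+β₀), so only n and the prior enter the weight.
The weight on the data is w = n/(α₀+β₀+n) = 66/(10.94+3.16+66) = 66/80.10 = 0.8240.

0.8240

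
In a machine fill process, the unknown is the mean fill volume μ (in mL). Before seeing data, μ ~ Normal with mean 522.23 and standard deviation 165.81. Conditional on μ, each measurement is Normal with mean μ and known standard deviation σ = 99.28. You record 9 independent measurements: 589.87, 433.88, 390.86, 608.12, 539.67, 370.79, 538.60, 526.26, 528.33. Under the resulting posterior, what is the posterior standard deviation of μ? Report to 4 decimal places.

32.4533

For Normal data with known variance σ², a Normal(μ₀, σ₀²) prior on μ is conjugate. Posterior precision = 1/σ₀² + n/σ²; posterior mean is the precision-weighted average of μ₀ and x̄.
σ₀² = 165.81² = 27492.9561, σ² = 99.28² = 9856.5184; σ² + n·σ₀² = 9856.5184 + 9·27492.9561 = 257293.1233.
Posterior precision = 1/σ₀² + n/σ² = 1/27492.9561 + 9/9856.5184 = (σ² + n·σ₀²)/(σ₀²σ²) = 257293.1233/(27492.9561·9856.5184); posterior variance σₙ² = σ₀²σ²/(σ² + n·σ₀²) = 27492.9561·9856.5184/257293.1233 = 1053.214420.
Posterior SD = √σₙ² = √(27492.9561·9856.5184/257293.1233) = 32.4533.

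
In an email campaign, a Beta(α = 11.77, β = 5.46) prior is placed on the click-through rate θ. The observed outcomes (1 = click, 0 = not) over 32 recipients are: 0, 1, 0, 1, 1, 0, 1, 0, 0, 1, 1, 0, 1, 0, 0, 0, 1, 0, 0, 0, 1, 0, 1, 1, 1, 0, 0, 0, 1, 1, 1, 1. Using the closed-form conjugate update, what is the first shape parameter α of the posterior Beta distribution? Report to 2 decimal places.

27.77

The Beta prior is conjugate to a Binomial/Bernoulli likelihood; the update adds successes to α and failures to β.
Posterior: Beta(α+k, β+n−k) = Beta(11.77+16, 5.46+16) = Beta(27.77, 21.46).
Posterior α = 27.77.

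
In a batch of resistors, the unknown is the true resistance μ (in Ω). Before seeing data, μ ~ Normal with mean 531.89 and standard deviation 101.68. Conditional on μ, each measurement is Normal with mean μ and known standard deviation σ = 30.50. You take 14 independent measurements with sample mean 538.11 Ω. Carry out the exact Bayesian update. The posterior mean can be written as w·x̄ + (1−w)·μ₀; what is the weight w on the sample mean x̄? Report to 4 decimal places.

For Normal data with known variance σ², a Normal(μ₀, σ₀²) prior on μ is conjugate. Posterior precision = 1/σ₀² + n/σ²; posterior mean is the precision-weighted average of μ₀ and x̄.
σ₀² = 101.68² = 10338.8224, σ² = 30.50² = 930.25. Prior precision 1/σ₀² = 1/10338.8224; data precision n/σ² = 14/930.25.
w = (n/σ²)/(1/σ₀² + n/σ²) = n·σ₀²/(σ² + n·σ₀²) = 14·10338.8224/(930.25 + 14·10338.8224) = 144743.5136/145673.7636 = 0.9936.

0.9936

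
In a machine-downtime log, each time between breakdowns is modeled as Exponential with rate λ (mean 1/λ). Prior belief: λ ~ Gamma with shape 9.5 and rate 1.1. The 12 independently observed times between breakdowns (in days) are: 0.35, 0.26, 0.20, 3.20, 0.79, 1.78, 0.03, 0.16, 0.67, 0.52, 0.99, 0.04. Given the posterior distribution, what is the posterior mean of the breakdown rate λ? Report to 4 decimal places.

2.1308

With a Gamma(shape α, rate β) prior on the exponential rate λ, the posterior after n observations with total T = Σxᵢ is Gamma(α+n, β+T).
Sum of observations T = 8.99 days; n = 12.
Posterior: Gamma(9.5+12, 1.1+8.99) = Gamma(21.5, 10.09).
Posterior mean of λ = α/β = 21.5/10.09 = 2.1308.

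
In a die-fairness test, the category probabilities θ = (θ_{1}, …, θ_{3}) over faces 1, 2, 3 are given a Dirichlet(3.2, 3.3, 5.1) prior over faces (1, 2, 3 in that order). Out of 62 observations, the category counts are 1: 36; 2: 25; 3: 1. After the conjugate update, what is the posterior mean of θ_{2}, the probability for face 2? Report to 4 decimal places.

The Dirichlet prior is conjugate to the Multinomial likelihood: each posterior αⱼ = prior αⱼ + observed count nⱼ.
Posterior concentration: (39.2, 28.3, 6.1), total = 73.6.
E[θ_{2}|data] = α_{2}/Σα = 28.3/73.6 = 0.3845.

0.3845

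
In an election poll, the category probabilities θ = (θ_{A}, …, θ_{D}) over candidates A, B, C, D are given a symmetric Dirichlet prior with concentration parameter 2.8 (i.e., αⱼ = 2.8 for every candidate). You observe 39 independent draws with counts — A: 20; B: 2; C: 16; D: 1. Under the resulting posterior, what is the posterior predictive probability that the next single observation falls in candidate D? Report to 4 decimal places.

The Dirichlet prior is conjugate to the Multinomial likelihood: each posterior αⱼ = prior αⱼ + observed count nⱼ.
Posterior concentration: (22.8, 4.8, 18.8, 3.8), total = 50.2.
P(next = D | data) = α_{D}/Σα = 0.0757.

0.0757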